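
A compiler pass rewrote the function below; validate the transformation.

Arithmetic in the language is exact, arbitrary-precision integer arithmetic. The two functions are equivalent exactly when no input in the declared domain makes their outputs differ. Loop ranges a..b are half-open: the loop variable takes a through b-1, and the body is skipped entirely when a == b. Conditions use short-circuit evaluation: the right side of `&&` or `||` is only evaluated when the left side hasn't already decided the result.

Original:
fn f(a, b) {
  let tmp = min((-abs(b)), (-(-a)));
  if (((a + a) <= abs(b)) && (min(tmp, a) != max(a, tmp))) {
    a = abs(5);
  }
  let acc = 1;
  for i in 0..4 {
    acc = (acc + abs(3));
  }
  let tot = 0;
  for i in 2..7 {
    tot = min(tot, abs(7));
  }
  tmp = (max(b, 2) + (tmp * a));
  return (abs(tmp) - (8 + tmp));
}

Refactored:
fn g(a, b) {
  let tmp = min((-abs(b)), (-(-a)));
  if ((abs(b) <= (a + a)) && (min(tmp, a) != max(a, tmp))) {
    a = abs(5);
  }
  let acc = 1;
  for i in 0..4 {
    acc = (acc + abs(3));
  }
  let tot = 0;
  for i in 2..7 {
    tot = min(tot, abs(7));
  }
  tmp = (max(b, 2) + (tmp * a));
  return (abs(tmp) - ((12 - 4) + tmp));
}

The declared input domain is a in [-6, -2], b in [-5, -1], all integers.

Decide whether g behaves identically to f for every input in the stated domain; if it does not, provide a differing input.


Take a=-4, b=-5.
f: tmp := -5 | (((a + a) <= abs(b)) && (min(tmp, a) != max(a, tmp))): true | a := 5 | acc := 1 | iter i=0: | acc := 4 | iter i=1: | acc := 7 | iter i=2: | acc := 10 | iter i=3: | acc := 13 | tot := 0 | iter i=2: | tot := 0 | iter i=3: | tot := 0 | iter i=4: | tot := 0 | iter i=5: | tot := 0 | iter i=6: | tot := 0 | tmp := -23 | result 38
g: tmp := -5 | ((abs(b) <= (a + a)) && (min(tmp, a) != max(a, tmp))): false | acc := 1 | iter i=0: | acc := 4 | iter i=1: | acc := 7 | iter i=2: | acc := 10 | iter i=3: | acc := 13 | tot := 0 | iter i=2: | tot := 0 | iter i=3: | tot := 0 | iter i=4: | tot := 0 | iter i=5: | tot := 0 | iter i=6: | tot := 0 | tmp := 22 | result -8
38 vs -8 — the two versions disagree here.
verdict: not equivalent; witness: a=-4, b=-5


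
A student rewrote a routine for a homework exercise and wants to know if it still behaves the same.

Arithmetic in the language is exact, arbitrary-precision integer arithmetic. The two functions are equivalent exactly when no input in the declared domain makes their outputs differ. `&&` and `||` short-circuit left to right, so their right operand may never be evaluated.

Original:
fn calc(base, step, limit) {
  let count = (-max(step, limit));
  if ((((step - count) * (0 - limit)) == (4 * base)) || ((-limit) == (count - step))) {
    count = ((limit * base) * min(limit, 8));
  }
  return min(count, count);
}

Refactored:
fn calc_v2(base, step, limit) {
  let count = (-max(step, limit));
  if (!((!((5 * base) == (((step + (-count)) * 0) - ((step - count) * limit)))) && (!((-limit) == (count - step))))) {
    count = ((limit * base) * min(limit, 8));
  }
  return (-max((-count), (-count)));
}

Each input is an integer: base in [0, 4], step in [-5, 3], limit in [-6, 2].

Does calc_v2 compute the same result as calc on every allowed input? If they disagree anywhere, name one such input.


Not equivalent: base=1, step=-5, limit=1 separates them (1 vs -1).
calc: count=-1, then ((((step - count) * (0 - limit)) == (4 * base)) || ((-limit) == (count - step))) is true, then count=1, then returns 1
calc_v2: count=-1, then (!((!((5 * base) == (((step + (-count)) * 0) - ((step - count) * limit)))) && (!((-limit) == (count - step))))) is false, then returns -1
verdict: not equivalent; witness: base=1, step=-5, limit=1


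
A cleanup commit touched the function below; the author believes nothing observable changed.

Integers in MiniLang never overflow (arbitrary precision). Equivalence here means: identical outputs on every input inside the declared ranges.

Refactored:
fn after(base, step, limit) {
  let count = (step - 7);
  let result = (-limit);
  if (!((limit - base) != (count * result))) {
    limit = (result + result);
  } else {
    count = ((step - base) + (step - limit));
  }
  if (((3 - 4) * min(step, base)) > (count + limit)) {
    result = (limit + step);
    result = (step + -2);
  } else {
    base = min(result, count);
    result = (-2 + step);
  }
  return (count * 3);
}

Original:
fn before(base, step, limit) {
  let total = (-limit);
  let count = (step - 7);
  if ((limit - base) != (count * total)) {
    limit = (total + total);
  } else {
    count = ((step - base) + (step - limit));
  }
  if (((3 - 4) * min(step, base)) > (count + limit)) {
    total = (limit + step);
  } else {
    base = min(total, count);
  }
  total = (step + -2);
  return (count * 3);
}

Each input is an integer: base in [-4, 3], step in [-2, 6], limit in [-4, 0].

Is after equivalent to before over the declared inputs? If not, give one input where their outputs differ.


At base=-4, step=-2, limit=-4: before gives -27, after gives 12.
verdict: not equivalent; witness: base=-4, step=-2, limit=-4


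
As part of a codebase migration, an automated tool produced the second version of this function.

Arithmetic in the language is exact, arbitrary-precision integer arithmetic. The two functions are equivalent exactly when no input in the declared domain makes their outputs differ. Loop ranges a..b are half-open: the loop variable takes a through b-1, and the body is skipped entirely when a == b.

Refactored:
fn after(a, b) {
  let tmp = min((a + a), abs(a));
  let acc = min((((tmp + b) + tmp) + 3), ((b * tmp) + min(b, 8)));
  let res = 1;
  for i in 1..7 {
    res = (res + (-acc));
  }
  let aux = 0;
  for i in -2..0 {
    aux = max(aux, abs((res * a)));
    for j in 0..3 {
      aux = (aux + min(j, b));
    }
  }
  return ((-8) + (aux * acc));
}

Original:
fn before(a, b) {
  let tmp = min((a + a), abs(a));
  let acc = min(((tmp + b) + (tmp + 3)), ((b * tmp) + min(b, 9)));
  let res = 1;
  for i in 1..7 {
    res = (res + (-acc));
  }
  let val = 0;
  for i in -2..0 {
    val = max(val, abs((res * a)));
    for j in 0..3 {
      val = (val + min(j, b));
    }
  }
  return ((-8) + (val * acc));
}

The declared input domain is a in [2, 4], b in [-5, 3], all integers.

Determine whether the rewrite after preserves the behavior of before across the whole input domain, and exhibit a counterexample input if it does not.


Equivalent. The one real change (`9` became `8`) has no effect anywhere in the declared ranges.
Checked all 27 inputs in the declared domain: the outputs agree on every one.
One worked example (a=2, b=1) — before: tmp := 2 | acc := 3 | res := 1 | iter i=1: | res := -2 | iter i=2: | res := -5 | iter i=3: | res := -8 | iter i=4: | res := -11 | iter i=5: | res := -14 | iter i=6: | res := -17 | val := 0 | iter i=-2: | val := 34 | iter j=0: | val := 34 | iter j=1: | val := 35 | iter j=2: | val := 36 | iter i=-1: | val := 36 | iter j=0: | val := 36 | iter j=1: | val := 37 | iter j=2: | val := 38 | result 106; after: tmp := 2 | acc := 3 | res := 1 | iter i=1: | res := -2 | iter i=2: | res := -5 | iter i=3: | res := -8 | iter i=4: | res := -11 | iter i=5: | res := -14 | iter i=6: | res := -17 | aux := 0 | iter i=-2: | aux := 34 | iter j=0: | aux := 34 | iter j=1: | aux := 35 | iter j=2: | aux := 36 | iter i=-1: | aux := 36 | iter j=0: | aux := 36 | iter j=1: | aux := 37 | iter j=2: | aux := 38 | result 106; agreement on 106.
verdict: equivalent


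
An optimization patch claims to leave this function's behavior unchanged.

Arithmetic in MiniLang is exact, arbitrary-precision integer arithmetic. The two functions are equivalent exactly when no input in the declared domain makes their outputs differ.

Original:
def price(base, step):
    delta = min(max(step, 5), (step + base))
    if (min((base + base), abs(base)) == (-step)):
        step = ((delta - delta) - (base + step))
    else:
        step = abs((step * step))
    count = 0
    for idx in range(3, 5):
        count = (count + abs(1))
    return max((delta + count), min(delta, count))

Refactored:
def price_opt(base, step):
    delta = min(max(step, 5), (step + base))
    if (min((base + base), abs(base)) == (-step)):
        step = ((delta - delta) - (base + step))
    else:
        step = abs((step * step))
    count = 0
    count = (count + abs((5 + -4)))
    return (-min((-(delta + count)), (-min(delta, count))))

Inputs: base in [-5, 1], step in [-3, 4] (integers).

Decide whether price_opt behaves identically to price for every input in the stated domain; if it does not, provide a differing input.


Not equivalent: base=-5, step=-3 separates them (-6 vs -7).
price: delta=-8, then (min((base + base), abs(base)) == (-step)) is false, then step=9, then count=0, then (idx=3), then count=1, then (idx=4), then count=2, then returns -6
price_opt: delta=-8, then (min((base + base), abs(base)) == (-step)) is false, then step=9, then count=0, then count=1, then returns -7
verdict: not equivalent; witness: base=-5, step=-3


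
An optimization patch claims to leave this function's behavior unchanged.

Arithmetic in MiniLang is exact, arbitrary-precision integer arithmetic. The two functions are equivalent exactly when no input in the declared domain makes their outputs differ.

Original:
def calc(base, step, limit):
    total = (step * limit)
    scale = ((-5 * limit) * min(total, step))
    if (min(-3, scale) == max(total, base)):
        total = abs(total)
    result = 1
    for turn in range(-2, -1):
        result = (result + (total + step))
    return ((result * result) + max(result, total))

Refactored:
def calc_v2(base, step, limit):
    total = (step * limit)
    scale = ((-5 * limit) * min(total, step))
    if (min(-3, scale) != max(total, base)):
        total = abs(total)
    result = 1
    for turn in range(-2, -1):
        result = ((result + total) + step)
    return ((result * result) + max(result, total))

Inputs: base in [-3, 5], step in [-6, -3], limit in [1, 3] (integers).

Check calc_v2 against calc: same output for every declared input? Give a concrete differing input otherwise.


Consider the input base=-3, step=-6, limit=1.
calc: total := -6 | scale := 30 | (min(-3, scale) == max(total, base)): true | total := 6 | result := 1 | iter turn=-2: | result := 1 | result 7
calc_v2: total := -6 | scale := 30 | (min(-3, scale) != max(total, base)): false | result := 1 | iter turn=-2: | result := -11 | result 115
7 vs 115 — the two versions disagree here.
verdict: not equivalent; witness: base=-3, step=-6, limit=1


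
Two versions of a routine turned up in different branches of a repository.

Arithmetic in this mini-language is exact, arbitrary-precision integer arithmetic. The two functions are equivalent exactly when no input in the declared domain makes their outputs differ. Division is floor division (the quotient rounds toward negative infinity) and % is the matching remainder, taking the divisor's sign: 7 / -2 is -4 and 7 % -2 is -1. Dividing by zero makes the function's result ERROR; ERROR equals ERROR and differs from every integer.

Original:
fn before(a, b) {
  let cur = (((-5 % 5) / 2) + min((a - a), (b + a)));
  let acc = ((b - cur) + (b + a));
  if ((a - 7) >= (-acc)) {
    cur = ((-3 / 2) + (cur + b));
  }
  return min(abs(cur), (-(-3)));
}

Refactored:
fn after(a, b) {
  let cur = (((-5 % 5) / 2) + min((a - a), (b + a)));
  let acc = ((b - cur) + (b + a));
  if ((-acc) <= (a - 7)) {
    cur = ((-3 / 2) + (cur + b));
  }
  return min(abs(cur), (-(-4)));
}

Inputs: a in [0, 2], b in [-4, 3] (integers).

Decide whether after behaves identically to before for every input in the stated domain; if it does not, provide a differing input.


Input a=0, b=-4: 3 from before versus 4 from after.
verdict: not equivalent; witness: a=0, b=-4


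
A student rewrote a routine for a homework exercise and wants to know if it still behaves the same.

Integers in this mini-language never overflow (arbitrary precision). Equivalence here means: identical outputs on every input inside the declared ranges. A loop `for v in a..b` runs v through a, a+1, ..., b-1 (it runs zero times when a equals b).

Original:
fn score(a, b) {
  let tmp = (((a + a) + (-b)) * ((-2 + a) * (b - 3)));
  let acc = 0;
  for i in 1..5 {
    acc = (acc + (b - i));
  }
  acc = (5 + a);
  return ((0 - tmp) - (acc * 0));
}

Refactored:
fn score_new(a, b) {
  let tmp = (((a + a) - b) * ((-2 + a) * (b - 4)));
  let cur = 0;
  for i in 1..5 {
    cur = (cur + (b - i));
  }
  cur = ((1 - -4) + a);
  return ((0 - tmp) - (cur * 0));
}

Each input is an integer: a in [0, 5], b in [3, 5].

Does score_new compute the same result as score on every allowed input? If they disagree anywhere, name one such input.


These are not equivalent — on a=0, b=3 the outputs split (0 vs 6).
score: tmp = 0; acc = 0; [i=1]; acc = 2; [i=2]; acc = 3; [i=3]; acc = 3; [i=4]; acc = 2; acc = 5; return 0
score_new: tmp = -6; cur = 0; [i=1]; cur = 2; [i=2]; cur = 3; [i=3]; cur = 3; [i=4]; cur = 2; cur = 5; return 6
verdict: not equivalent; witness: a=0, b=3


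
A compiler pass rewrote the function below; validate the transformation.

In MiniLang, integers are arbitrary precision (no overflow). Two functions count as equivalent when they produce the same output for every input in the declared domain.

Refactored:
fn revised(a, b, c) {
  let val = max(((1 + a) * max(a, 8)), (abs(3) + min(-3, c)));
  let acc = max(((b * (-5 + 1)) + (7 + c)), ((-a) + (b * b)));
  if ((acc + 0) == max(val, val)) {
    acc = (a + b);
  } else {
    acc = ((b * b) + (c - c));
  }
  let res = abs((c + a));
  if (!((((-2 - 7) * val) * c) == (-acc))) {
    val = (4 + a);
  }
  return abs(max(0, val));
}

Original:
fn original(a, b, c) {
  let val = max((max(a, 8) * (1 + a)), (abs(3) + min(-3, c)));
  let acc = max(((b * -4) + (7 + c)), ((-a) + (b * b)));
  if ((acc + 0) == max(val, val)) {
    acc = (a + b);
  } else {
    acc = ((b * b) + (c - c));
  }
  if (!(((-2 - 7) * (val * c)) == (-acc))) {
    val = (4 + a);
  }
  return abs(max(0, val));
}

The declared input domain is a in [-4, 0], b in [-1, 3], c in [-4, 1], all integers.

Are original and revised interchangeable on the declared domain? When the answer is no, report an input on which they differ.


Behavior is preserved: although local variable names differ; arithmetic usage differs; constant usage differs; min/max/abs usage differs; statement counts differ, the outputs never diverge.
As a probe, take a=-3, b=-1, c=-2: original runs val becomes 0; next acc becomes 9; next ((acc + 0) == max(val, val)) evaluates to false; next acc becomes 1; next (!(((-2 - 7) * (val * c)) == (-acc))) evaluates to true; next val becomes 1; next final value 1; revised runs val becomes 0; next acc becomes 9; next ((acc + 0) == max(val, val)) evaluates to false; next acc becomes 1; next res becomes 5; next (!((((-2 - 7) * val) * c) == (-acc))) evaluates to true; next val becomes 1; next final value 1; both end at 1.
Across all 150 domain points the two functions coincide.
verdict: equivalent


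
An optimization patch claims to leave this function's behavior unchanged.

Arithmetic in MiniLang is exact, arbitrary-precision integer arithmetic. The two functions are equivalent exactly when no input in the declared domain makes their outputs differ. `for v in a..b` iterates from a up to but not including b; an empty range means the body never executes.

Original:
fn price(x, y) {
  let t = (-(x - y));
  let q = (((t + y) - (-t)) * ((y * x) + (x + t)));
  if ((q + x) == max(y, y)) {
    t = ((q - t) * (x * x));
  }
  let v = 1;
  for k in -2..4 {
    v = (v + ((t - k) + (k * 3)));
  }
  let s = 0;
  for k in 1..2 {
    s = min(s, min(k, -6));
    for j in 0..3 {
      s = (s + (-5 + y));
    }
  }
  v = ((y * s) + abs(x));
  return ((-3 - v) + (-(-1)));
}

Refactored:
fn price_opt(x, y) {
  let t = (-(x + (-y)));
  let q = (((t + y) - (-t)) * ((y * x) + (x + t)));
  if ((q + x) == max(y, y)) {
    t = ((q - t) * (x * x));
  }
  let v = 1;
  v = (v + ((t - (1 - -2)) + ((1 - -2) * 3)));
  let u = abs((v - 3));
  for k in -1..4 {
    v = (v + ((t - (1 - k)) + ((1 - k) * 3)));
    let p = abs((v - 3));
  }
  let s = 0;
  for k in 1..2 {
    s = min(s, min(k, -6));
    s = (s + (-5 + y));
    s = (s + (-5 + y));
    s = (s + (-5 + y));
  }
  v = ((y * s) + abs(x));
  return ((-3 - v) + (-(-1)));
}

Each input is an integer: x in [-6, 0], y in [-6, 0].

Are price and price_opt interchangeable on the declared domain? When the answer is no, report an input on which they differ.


Comparing the listings, the differences include: statement counts differ; min/max/abs usage differs; loop structure differs; constant usage differs; local variable names differ; arithmetic usage differs.
Spot check at x=-3, y=0 — price: t becomes 3; next q becomes 0; next ((q + x) == max(y, y)) evaluates to false; next v becomes 1; next at k=-2:; next v becomes 0; next at k=-1:; next v becomes 1; next at k=0:; next v becomes 4; next at k=1:; next v becomes 9; next at k=2:; next v becomes 16; next at k=3:; next v becomes 25; next s becomes 0; next at k=1:; next s becomes -6; next at j=0:; next s becomes -11; next at j=1:; next s becomes -16; next at j=2:; next s becomes -21; next v becomes 3; next final value -5. price_opt: t becomes 3; next q becomes 0; next ((q + x) == max(y, y)) evaluates to false; next v becomes 1; next v becomes 10; next u becomes 7; next at k=-1:; next v becomes 17; next p becomes 14; next at k=0:; next v becomes 22; next p becomes 19; next at k=1:; next v becomes 25; next p becomes 22; next at k=2:; next v becomes 26; next p becomes 23; next at k=3:; next v becomes 25; next p becomes 22; next s becomes 0; next at k=1:; next s becomes -6; next s becomes -11; next s becomes -16; next s becomes -21; next v becomes 3; next final value -5. Both give -5.
Every one of the 49 inputs gives matching results.
verdict: equivalent


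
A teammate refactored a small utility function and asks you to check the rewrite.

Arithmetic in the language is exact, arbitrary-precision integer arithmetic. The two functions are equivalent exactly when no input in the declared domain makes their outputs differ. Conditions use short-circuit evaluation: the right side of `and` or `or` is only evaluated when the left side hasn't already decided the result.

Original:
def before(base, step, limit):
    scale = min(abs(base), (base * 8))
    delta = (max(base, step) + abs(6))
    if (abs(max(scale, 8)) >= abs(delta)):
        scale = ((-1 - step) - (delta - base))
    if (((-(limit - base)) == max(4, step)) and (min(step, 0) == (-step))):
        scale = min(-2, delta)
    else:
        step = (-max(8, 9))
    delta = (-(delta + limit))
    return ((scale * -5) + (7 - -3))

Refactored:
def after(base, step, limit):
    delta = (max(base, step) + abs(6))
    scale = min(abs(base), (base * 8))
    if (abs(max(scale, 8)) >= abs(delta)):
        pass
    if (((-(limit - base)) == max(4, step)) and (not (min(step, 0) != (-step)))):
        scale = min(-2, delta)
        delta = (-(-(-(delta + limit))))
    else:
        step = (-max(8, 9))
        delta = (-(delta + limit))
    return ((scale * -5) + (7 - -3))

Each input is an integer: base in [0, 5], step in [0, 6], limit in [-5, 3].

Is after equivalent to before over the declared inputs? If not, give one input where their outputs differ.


Try base=0, step=0, limit=-5.
before: scale := 0 | delta := 6 | (abs(max(scale, 8)) >= abs(delta)): true | scale := -7 | (((-(limit - base)) == max(4, step)) and (min(step, 0) == (-step))): false | step := -9 | delta := -1 | result 45
after: delta := 6 | scale := 0 | (abs(max(scale, 8)) >= abs(delta)): true | (((-(limit - base)) == max(4, step)) and (not (min(step, 0) != (-step)))): false | step := -9 | delta := -1 | result 10
45 and 10 differ, so these are not the same function on this domain.
verdict: not equivalent; witness: base=0, step=0, limit=-5


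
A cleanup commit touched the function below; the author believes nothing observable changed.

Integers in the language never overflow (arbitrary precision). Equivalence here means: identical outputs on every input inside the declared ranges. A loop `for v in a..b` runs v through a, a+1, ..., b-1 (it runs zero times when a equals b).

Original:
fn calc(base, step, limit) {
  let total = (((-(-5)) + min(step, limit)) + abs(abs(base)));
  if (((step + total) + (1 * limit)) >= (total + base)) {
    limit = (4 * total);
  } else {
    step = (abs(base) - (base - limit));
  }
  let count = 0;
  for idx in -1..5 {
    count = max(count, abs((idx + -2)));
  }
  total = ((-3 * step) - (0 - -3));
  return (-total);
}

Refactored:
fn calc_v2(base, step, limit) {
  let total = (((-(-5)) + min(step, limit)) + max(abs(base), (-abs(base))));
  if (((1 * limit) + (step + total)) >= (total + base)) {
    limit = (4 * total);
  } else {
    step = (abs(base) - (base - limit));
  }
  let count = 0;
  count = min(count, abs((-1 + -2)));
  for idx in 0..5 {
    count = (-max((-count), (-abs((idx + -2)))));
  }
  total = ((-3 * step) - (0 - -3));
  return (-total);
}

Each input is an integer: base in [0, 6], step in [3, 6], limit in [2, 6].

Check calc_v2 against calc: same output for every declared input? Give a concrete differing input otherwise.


Whatever the rewrite altered, no input in the stated domain can expose a difference.
Spot check at base=2, step=6, limit=5 — calc: total=12, then (((step + total) + (1 * limit)) >= (total + base)) is true, then limit=48, then count=0, then (idx=-1), then count=3, then (idx=0), then count=3, then (idx=1), then count=3, then (idx=2), then count=3, then (idx=3), then count=3, then (idx=4), then count=3, then total=-21, then returns 21. calc_v2: total=12, then (((1 * limit) + (step + total)) >= (total + base)) is true, then limit=48, then count=0, then count=0, then (idx=0), then count=0, then (idx=1), then count=0, then (idx=2), then count=0, then (idx=3), then count=0, then (idx=4), then count=0, then total=-21, then returns 21. Both give 21.
Across all 140 domain points the two functions coincide.
verdict: equivalent


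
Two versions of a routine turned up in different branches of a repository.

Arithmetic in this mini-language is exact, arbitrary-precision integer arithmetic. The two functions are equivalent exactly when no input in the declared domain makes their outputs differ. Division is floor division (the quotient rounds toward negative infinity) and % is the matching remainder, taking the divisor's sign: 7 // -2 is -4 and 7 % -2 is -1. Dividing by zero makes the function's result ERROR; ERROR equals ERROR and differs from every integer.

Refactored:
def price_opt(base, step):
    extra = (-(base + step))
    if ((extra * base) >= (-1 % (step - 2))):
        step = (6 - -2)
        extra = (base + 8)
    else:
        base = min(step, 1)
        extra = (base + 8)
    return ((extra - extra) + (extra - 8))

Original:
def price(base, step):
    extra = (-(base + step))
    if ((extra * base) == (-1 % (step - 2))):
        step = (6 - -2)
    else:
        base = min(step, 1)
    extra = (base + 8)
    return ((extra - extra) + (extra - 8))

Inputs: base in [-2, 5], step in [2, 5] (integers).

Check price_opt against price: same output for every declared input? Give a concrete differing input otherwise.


Not equivalent: base=-2, step=3 separates them (1 vs -2).
price: extra = -1; ((extra * base) == (-1 % (step - 2))) -> false; base = 1; extra = 9; return 1
price_opt: extra = -1; ((extra * base) >= (-1 % (step - 2))) -> true; step = 8; extra = 6; return -2
verdict: not equivalent; witness: base=-2, step=3


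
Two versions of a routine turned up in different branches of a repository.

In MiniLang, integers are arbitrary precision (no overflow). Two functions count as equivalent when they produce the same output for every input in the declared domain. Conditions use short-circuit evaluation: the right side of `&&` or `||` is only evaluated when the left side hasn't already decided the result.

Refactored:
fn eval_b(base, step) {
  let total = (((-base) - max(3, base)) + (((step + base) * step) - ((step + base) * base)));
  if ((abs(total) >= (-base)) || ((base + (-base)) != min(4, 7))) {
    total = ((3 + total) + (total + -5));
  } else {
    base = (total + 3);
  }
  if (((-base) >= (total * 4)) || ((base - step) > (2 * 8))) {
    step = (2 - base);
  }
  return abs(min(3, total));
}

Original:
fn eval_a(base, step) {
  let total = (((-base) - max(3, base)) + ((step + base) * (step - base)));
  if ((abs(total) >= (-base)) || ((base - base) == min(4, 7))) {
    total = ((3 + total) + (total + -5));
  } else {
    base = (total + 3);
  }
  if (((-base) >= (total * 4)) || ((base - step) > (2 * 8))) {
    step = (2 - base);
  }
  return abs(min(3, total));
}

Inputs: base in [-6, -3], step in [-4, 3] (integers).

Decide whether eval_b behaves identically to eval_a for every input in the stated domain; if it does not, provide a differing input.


Evaluate both at base=-4, step=-4.
eval_a: total := 1 | ((abs(total) >= (-base)) || ((base - base) == min(4, 7))): false | base := 4 | (((-base) >= (total * 4)) || ((base - step) > (2 * 8))): false | result 1
eval_b: total := 1 | ((abs(total) >= (-base)) || ((base + (-base)) != min(4, 7))): true | total := 0 | (((-base) >= (total * 4)) || ((base - step) > (2 * 8))): true | step := 6 | result 0
1 != 0, so the rewrite changes behavior.
verdict: not equivalent; witness: base=-4, step=-4


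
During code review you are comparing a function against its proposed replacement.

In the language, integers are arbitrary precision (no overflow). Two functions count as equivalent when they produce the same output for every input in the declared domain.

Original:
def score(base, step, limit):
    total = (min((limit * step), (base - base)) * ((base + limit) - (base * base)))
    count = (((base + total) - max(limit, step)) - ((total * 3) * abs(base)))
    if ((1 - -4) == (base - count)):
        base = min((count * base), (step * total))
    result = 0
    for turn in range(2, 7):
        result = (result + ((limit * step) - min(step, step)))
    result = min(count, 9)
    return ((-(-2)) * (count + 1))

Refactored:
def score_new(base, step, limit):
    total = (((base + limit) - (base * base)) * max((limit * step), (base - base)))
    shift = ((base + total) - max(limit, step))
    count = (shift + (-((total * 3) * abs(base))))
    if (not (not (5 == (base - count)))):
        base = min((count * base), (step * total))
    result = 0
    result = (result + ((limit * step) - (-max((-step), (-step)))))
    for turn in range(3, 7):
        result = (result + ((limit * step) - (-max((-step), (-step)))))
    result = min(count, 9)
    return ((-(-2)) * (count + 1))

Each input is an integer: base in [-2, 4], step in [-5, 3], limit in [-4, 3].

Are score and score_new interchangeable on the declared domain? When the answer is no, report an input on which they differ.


Try base=-2, step=-5, limit=-4.
score: total = 0; count = 2; ((1 - -4) == (base - count)) -> false; result = 0; [turn=2]; result = 25; [turn=3]; result = 50; [turn=4]; result = 75; [turn=5]; result = 100; [turn=6]; result = 125; result = 2; return 6
score_new: total = -200; shift = -198; count = 1002; (not (not (5 == (base - count)))) -> false; result = 0; result = 25; [turn=3]; result = 50; [turn=4]; result = 75; [turn=5]; result = 100; [turn=6]; result = 125; result = 9; return 2006
6 against 2006: the behavior changed.
verdict: not equivalent; witness: base=-2, step=-5, limit=-4


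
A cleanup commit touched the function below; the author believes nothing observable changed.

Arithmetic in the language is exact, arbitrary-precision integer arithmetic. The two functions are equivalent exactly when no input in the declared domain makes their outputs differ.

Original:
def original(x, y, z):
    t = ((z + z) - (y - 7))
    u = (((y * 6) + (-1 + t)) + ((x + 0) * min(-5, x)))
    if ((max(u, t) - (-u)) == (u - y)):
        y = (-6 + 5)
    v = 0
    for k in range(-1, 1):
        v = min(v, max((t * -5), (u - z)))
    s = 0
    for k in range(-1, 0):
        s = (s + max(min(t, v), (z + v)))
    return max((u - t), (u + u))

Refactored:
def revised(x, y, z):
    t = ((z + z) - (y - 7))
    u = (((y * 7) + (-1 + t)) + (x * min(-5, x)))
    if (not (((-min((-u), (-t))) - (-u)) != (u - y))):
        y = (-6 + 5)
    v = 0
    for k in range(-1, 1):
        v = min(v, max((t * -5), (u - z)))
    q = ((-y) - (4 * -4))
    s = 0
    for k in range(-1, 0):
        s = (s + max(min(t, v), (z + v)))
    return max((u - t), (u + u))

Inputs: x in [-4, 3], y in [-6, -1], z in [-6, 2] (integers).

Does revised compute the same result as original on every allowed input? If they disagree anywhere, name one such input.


Evaluate both at x=-4, y=-6, z=-6.
original: t = 1; u = -16; ((max(u, t) - (-u)) == (u - y)) -> false; v = 0; [k=-1]; v = -5; [k=0]; v = -5; s = 0; [k=-1]; s = -5; return -17
revised: t = 1; u = -22; (not (((-min((-u), (-t))) - (-u)) != (u - y))) -> false; v = 0; [k=-1]; v = -5; [k=0]; v = -5; q = 22; s = 0; [k=-1]; s = -5; return -23
-17 against -23: the behavior changed.
verdict: not equivalent; witness: x=-4, y=-6, z=-6


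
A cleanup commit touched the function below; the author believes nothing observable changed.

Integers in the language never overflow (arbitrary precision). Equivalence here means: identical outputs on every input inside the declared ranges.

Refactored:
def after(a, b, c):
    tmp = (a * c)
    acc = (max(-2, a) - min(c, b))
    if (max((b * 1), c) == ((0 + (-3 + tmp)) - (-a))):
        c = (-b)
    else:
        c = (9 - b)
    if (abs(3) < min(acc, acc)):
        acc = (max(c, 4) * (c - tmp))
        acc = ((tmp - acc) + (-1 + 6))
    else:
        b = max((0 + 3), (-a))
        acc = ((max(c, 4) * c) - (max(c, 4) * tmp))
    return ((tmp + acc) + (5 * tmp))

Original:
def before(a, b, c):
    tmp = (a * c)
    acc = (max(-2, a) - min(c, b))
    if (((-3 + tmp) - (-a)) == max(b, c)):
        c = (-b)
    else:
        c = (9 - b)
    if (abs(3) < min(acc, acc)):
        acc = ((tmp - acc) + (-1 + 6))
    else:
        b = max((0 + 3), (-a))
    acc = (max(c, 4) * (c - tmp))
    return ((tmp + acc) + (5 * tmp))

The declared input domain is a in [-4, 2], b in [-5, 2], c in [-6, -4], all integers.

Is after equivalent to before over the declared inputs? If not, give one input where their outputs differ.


Not equivalent: a=-4, b=-5, c=-6 separates them (4 vs 313).
before: tmp=24, then acc=4, then (((-3 + tmp) - (-a)) == max(b, c)) is false, then c=14, then (abs(3) < min(acc, acc)) is true, then acc=25, then acc=-140, then returns 4
after: tmp=24, then acc=4, then (max((b * 1), c) == ((0 + (-3 + tmp)) - (-a))) is false, then c=14, then (abs(3) < min(acc, acc)) is true, then acc=-140, then acc=169, then returns 313
verdict: not equivalent; witness: a=-4, b=-5, c=-6


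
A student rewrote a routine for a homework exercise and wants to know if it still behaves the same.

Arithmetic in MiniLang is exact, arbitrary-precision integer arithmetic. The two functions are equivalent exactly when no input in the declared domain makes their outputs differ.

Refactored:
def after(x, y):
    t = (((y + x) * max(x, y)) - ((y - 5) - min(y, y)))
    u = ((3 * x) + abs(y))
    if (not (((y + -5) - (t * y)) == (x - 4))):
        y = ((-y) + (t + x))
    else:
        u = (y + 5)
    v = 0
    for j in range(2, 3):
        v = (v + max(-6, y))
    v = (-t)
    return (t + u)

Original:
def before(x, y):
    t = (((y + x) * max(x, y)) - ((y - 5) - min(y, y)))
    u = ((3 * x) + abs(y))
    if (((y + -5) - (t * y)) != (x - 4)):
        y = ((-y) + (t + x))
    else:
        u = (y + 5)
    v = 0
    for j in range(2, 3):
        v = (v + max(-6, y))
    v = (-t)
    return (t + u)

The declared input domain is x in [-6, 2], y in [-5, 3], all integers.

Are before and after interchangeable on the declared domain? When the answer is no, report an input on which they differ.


This is a faithful refactor — boolean connective usage differs, plus comparison usage differs, but the computed results match everywhere.
One worked example (x=2, y=2) — before: t becomes 13; next u becomes 8; next (((y + -5) - (t * y)) != (x - 4)) evaluates to true; next y becomes 13; next v becomes 0; next at j=2:; next v becomes 13; next v becomes -13; next final value 21; after: t becomes 13; next u becomes 8; next (not (((y + -5) - (t * y)) == (x - 4))) evaluates to true; next y becomes 13; next v becomes 0; next at j=2:; next v becomes 13; next v becomes -13; next final value 21; agreement on 21.
Across all 81 domain points the two functions coincide.
verdict: equivalent


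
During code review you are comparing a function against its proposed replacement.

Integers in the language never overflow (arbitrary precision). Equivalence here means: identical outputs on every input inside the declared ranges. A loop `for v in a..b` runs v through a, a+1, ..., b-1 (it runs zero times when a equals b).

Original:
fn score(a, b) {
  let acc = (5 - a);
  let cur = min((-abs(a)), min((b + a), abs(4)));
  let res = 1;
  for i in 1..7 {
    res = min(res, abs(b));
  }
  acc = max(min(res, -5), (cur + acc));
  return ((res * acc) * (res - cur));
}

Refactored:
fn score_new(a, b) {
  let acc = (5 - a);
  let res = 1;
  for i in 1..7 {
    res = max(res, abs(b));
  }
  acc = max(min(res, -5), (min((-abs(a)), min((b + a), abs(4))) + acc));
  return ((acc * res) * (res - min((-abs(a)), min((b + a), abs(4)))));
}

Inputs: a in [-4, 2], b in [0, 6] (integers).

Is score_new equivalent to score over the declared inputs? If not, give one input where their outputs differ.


Not equivalent: a=-4, b=0 separates them (0 vs 25).
score: acc = 9; cur = -4; res = 1; [i=1]; res = 0; [i=2]; res = 0; [i=3]; res = 0; [i=4]; res = 0; [i=5]; res = 0; [i=6]; res = 0; acc = 5; return 0
score_new: acc = 9; res = 1; [i=1]; res = 1; [i=2]; res = 1; [i=3]; res = 1; [i=4]; res = 1; [i=5]; res = 1; [i=6]; res = 1; acc = 5; return 25
verdict: not equivalent; witness: a=-4, b=0


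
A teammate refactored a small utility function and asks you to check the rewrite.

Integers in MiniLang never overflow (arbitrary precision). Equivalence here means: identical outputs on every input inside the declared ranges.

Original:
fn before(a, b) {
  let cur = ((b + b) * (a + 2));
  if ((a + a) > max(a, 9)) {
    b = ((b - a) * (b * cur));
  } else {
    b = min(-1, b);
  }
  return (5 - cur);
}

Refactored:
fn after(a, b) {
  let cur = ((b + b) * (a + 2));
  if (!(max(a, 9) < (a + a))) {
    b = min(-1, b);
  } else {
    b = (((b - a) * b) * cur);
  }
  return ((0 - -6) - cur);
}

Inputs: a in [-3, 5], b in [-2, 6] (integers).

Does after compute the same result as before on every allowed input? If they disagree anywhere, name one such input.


Consider the input a=-3, b=-2.
before: cur = 4; ((a + a) > max(a, 9)) -> false; b = -2; return 1
after: cur = 4; (!(max(a, 9) < (a + a))) -> true; b = -2; return 2
1 != 2, so the rewrite changes behavior.
verdict: not equivalent; witness: a=-3, b=-2


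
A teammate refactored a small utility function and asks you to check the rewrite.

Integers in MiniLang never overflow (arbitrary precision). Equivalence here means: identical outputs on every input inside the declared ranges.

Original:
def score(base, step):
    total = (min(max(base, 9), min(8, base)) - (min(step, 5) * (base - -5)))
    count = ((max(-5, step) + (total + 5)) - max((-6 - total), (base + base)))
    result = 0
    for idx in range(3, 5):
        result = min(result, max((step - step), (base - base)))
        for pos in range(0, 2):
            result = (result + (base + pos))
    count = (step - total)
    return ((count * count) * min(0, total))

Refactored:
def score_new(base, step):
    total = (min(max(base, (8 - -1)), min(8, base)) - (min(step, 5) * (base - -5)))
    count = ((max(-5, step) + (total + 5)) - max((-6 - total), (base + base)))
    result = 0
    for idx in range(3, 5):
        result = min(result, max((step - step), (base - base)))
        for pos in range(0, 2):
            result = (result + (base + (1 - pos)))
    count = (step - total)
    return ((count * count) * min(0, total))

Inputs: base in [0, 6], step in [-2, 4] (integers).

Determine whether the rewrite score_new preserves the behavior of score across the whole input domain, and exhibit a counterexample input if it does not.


Behavior is preserved: although constant usage differs; also arithmetic usage differs, the outputs never diverge.
Tracing base=3, step=0: score: total = 3; count = 2; result = 0; [idx=3]; result = 0; [pos=0]; result = 3; [pos=1]; result = 7; [idx=4]; result = 0; [pos=0]; result = 3; [pos=1]; result = 7; count = -3; return 0 | score_new: total = 3; count = 2; result = 0; [idx=3]; result = 0; [pos=0]; result = 4; [pos=1]; result = 7; [idx=4]; result = 0; [pos=0]; result = 4; [pos=1]; result = 7; count = -3; return 0 — matching result 0.
Every one of the 49 inputs gives matching results.
verdict: equivalent


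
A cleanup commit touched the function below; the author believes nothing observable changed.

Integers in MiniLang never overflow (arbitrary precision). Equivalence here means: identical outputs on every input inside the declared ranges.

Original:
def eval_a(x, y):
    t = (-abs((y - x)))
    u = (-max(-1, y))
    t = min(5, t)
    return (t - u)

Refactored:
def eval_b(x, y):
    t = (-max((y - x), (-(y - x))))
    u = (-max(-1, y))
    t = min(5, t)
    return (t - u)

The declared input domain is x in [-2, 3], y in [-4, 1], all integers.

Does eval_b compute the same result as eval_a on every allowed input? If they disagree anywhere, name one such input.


Reading the diff, among the changes: min/max/abs usage differs, plus arithmetic usage differs.
Spot check at x=1, y=1 — eval_a: t becomes 0; next u becomes -1; next t becomes 0; next final value 1. eval_b: t becomes 0; next u becomes -1; next t becomes 0; next final value 1. Both give 1.
Every one of the 36 inputs gives matching results.
verdict: equivalent


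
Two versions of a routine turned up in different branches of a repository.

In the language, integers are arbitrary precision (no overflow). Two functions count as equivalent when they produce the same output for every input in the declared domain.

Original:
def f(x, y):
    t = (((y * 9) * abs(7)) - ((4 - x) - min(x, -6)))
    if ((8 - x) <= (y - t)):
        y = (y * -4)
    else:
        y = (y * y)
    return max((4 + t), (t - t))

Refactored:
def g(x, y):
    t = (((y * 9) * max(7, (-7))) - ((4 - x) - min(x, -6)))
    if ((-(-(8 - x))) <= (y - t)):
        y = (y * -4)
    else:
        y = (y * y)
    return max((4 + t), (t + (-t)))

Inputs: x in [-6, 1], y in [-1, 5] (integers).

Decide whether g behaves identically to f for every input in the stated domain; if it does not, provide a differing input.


Differences: arithmetic usage differs, and min/max/abs usage differs, and constant usage differs — yet all 56 inputs agree.
verdict: equivalent


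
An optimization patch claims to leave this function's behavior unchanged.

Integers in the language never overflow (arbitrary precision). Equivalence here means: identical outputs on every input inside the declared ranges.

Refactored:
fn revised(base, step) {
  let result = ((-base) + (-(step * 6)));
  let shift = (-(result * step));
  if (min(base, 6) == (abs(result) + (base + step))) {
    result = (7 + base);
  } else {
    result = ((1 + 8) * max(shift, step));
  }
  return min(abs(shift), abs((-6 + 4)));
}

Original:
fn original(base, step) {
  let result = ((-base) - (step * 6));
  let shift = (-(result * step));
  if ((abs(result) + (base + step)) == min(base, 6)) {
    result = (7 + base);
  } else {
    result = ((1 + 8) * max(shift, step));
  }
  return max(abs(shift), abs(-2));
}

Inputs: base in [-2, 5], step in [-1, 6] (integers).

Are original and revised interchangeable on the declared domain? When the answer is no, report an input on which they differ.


On input base=-2, step=-1, original returns 8 while revised returns 2.
verdict: not equivalent; witness: base=-2, step=-1


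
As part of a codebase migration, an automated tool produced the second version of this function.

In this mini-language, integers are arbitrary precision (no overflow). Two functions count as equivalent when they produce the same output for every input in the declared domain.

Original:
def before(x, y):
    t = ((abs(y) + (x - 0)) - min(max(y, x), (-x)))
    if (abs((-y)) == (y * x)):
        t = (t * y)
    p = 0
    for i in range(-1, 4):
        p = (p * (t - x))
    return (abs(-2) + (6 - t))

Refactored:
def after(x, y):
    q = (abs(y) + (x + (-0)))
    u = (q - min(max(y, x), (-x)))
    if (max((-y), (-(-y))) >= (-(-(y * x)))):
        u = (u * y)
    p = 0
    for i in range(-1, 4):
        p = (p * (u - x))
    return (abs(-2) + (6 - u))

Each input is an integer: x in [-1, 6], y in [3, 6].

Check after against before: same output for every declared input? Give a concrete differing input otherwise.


Input x=-1, y=3: 7 from before versus 5 from after.
verdict: not equivalent; witness: x=-1, y=3
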